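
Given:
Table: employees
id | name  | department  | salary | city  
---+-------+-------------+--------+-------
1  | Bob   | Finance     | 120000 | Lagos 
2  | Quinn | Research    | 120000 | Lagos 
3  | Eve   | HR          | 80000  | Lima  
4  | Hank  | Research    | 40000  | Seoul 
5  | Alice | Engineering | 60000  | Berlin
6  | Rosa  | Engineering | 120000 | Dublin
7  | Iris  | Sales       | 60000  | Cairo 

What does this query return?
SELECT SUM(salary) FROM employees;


SUM(salary) = 120000 + 120000 + 80000 + 40000 + 60000 + 120000 + 60000 = 600000

600000


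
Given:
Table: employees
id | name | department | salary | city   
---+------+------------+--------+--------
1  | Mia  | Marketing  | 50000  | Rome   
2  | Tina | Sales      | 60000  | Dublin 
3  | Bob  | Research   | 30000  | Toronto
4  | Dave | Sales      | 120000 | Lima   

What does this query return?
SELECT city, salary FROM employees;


Projecting columns: city, salary

4 rows:
Rome, 50000
Dublin, 60000
Toronto, 30000
Lima, 120000


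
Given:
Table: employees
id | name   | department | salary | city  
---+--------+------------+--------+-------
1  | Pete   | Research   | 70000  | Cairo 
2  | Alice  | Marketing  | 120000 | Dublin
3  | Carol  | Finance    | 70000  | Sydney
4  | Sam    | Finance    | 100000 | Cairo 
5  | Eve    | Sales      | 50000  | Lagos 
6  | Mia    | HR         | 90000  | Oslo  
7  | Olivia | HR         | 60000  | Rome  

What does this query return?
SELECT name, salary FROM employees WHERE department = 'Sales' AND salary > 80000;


Filtering: department = 'Sales' AND salary > 80000
Matching: 0 rows

Empty result set (0 rows)


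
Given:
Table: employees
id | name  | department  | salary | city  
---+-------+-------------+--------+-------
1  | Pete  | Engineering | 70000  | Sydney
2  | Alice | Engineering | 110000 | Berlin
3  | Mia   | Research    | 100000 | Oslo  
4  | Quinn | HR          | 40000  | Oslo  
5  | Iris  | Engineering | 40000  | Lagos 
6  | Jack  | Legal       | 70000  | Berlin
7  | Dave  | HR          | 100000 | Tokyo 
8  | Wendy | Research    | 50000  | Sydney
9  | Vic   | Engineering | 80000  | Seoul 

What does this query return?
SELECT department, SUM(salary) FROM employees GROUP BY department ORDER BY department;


Summing salary within each department:
  Engineering: 70000 + 110000 + 40000 + 80000 = 300000
  HR: 40000 + 100000 = 140000
  Legal: 70000 = 70000
  Research: 100000 + 50000 = 150000


4 groups:
Engineering, 300000
HR, 140000
Legal, 70000
Research, 150000


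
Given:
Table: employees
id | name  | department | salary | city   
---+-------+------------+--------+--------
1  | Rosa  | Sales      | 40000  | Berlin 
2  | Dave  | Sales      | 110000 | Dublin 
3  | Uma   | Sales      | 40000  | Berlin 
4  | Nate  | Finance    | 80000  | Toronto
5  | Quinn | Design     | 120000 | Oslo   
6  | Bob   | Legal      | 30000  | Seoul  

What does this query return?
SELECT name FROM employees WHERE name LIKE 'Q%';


LIKE 'Q%' matches names starting with 'Q'
Matching: 1

1 rows:
Quinn


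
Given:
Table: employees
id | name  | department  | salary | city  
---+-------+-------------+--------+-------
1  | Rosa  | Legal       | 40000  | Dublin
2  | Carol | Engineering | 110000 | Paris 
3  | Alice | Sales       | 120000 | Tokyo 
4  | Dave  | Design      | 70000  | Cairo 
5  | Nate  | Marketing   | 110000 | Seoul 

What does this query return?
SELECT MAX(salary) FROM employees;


Salaries: 40000, 110000, 120000, 70000, 110000
MAX = 120000

120000


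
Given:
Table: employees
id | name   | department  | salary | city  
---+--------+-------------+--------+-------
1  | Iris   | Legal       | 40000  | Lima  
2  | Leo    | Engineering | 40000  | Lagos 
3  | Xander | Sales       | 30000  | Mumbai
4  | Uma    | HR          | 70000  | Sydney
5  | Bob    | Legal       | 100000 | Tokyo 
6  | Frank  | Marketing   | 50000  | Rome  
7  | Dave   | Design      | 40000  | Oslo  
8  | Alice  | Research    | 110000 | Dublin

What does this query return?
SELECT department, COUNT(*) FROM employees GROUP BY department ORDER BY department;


Assigning each row to its department group:
  Iris -> Legal
  Leo -> Engineering
  Xander -> Sales
  Uma -> HR
  Bob -> Legal
  Frank -> Marketing
  Dave -> Design
  Alice -> Research


7 groups:
Design, 1
Engineering, 1
HR, 1
Legal, 2
Marketing, 1
Research, 1
Sales, 1


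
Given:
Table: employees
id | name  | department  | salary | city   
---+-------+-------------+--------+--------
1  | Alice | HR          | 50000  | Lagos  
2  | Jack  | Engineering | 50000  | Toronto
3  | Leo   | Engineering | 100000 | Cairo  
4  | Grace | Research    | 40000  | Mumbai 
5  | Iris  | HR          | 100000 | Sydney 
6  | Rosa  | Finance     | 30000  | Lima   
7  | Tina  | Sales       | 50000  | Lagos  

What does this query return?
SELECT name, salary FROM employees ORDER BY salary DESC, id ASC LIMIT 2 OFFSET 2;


Sort by salary DESC (id ASC tiebreak), then skip 2 and take 2
Rows 3 through 4

2 rows:
Alice, 50000
Jack, 50000


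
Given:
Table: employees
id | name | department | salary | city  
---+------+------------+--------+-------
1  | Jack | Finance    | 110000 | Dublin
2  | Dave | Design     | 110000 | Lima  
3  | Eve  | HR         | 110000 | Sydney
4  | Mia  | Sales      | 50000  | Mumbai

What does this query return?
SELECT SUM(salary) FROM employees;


SUM(salary) = 110000 + 110000 + 110000 + 50000 = 380000

380000


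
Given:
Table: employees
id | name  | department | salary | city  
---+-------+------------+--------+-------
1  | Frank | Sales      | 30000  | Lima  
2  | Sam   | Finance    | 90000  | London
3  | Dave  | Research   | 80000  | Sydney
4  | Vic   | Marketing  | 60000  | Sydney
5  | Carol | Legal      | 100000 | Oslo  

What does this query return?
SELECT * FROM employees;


SELECT * returns all 5 rows with all columns

5 rows:
1, Frank, Sales, 30000, Lima
2, Sam, Finance, 90000, London
3, Dave, Research, 80000, Sydney
4, Vic, Marketing, 60000, Sydney
5, Carol, Legal, 100000, Oslo


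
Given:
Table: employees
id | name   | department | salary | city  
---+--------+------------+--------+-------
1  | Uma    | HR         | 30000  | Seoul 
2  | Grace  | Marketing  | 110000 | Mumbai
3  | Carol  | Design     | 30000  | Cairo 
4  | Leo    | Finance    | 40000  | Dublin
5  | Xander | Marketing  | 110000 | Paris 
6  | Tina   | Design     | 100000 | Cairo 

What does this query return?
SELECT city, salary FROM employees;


Projecting columns: city, salary

6 rows:
Seoul, 30000
Mumbai, 110000
Cairo, 30000
Dublin, 40000
Paris, 110000
Cairo, 100000


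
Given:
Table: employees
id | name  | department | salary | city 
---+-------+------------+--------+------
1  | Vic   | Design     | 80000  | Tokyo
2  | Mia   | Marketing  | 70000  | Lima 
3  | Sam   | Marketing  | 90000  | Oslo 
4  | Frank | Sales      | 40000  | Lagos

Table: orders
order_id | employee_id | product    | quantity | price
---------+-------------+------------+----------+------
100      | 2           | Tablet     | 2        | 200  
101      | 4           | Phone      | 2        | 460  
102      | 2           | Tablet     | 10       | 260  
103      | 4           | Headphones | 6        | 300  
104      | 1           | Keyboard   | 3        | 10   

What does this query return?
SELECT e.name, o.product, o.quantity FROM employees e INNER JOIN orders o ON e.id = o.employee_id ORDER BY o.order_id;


Joining employees.id = orders.employee_id:
  employee Mia (id=2) -> order Tablet
  employee Frank (id=4) -> order Phone
  employee Mia (id=2) -> order Tablet
  employee Frank (id=4) -> order Headphones
  employee Vic (id=1) -> order Keyboard


5 rows:
Mia, Tablet, 2
Frank, Phone, 2
Mia, Tablet, 10
Frank, Headphones, 6
Vic, Keyboard, 3


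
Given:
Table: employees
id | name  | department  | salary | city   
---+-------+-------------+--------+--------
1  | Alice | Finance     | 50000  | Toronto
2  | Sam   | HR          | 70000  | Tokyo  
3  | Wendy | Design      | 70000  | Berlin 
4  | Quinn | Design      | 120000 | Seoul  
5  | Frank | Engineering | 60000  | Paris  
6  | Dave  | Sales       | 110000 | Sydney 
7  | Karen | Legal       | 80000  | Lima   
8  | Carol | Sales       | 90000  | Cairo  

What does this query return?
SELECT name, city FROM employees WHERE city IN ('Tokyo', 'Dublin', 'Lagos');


Filtering: city IN ('Tokyo', 'Dublin', 'Lagos')
Matching: 1 rows

1 rows:
Sam, Tokyo


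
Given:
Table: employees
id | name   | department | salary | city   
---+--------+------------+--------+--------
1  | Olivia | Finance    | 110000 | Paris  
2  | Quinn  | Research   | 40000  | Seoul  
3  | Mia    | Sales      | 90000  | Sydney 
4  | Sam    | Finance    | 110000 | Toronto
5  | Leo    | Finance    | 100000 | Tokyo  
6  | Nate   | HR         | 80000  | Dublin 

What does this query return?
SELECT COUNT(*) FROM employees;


COUNT(*) counts all rows

6


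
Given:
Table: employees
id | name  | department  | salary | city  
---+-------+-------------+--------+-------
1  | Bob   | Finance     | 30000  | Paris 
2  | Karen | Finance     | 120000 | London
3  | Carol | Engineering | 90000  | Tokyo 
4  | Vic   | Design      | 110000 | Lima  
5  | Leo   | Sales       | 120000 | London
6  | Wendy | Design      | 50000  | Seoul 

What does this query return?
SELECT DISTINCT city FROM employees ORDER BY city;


All 'city' values (row order): Paris, London, Tokyo, Lima, London, Seoul
Removing duplicates leaves 5 unique value(s).

5 values:
Lima
London
Paris
Seoul
Tokyo


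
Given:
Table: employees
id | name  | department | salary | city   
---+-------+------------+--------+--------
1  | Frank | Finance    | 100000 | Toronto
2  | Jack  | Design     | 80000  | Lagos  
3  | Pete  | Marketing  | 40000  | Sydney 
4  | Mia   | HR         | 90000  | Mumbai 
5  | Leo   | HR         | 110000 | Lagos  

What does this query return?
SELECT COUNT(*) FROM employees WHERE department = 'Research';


Counting rows where department = 'Research'


0


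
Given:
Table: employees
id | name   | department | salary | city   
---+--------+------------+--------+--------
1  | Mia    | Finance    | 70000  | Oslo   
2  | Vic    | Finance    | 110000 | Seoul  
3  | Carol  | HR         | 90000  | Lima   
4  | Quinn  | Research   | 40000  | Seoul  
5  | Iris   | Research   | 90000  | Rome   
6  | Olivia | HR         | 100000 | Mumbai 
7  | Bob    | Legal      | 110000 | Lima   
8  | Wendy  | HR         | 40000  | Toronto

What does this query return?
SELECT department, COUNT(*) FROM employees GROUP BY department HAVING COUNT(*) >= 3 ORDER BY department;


Groups with count >= 3:
  HR: 3 -> PASS
  Finance: 2 -> filtered out
  Legal: 1 -> filtered out
  Research: 2 -> filtered out


1 groups:
HR, 3


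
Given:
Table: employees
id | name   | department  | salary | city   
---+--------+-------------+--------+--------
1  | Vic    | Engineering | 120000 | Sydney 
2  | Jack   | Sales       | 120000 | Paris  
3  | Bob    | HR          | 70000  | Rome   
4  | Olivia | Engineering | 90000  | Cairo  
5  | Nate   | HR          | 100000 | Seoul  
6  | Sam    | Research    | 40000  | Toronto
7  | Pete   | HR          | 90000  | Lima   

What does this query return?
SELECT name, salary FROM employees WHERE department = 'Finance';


Filtering: department = 'Finance'
Matching rows: 0

Empty result set (0 rows)


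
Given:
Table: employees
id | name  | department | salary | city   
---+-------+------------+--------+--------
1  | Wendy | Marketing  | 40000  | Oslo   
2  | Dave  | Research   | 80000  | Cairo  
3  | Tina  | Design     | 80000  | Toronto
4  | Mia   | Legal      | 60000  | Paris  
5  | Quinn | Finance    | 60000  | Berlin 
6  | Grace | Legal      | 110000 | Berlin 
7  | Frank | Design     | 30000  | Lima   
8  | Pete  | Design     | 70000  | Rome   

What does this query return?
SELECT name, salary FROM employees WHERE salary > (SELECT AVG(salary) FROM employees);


Subquery: AVG(salary) = 66250.0
Filtering: salary > 66250.0
  Dave (80000) -> MATCH
  Tina (80000) -> MATCH
  Grace (110000) -> MATCH
  Pete (70000) -> MATCH


4 rows:
Dave, 80000
Tina, 80000
Grace, 110000
Pete, 70000


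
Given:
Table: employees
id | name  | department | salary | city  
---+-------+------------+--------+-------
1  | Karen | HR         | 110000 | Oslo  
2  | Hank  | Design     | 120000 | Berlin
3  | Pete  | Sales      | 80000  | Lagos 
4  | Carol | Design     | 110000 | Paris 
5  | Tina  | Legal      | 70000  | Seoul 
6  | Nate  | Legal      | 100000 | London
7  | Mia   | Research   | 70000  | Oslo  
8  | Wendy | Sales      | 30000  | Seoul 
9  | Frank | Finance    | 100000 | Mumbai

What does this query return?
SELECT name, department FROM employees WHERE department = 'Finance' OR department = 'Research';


Filtering: department = 'Finance' OR 'Research'
Matching: 2 rows

2 rows:
Mia, Research
Frank, Finance


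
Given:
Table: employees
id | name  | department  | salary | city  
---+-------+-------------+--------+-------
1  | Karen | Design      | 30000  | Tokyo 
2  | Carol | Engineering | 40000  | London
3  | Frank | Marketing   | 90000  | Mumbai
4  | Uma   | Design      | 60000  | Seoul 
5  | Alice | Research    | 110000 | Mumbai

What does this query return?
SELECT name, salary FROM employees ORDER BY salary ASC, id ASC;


Sorting by salary ASC, then id ASC for ties

5 rows:
Karen, 30000
Carol, 40000
Uma, 60000
Frank, 90000
Alice, 110000


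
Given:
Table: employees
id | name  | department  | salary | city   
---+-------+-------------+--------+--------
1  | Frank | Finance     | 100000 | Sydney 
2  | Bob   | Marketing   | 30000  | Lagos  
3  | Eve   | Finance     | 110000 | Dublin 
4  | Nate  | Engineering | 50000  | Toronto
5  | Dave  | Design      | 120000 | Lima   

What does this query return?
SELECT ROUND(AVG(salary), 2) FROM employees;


SUM(salary) = 410000
COUNT = 5
ROUND(AVG, 2) = ROUND(410000 / 5, 2) = 82000.0

82000.0


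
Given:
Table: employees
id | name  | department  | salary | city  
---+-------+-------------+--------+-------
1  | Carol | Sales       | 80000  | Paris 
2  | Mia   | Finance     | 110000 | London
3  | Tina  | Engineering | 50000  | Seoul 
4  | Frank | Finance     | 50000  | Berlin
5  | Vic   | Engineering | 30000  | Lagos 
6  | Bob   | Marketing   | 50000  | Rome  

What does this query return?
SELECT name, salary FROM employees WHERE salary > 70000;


Filtering: salary > 70000
Matching: 2 rows

2 rows:
Carol, 80000
Mia, 110000


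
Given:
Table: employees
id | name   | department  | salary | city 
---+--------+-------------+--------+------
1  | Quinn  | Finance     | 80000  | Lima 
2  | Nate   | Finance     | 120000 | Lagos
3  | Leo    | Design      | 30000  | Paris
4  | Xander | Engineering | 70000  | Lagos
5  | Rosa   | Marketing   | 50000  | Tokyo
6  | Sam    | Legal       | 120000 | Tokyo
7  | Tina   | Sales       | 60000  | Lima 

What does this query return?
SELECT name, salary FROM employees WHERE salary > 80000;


Filtering: salary > 80000
Matching: 2 rows

2 rows:
Nate, 120000
Sam, 120000


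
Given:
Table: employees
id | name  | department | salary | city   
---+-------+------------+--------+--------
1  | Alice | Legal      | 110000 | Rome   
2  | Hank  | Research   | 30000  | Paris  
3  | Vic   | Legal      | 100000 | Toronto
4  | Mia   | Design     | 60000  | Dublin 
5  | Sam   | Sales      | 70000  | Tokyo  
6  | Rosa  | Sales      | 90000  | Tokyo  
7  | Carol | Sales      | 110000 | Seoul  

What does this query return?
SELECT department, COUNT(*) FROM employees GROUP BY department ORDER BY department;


Assigning each row to its department group:
  Alice -> Legal
  Hank -> Research
  Vic -> Legal
  Mia -> Design
  Sam -> Sales
  Rosa -> Sales
  Carol -> Sales


4 groups:
Design, 1
Legal, 2
Research, 1
Sales, 3


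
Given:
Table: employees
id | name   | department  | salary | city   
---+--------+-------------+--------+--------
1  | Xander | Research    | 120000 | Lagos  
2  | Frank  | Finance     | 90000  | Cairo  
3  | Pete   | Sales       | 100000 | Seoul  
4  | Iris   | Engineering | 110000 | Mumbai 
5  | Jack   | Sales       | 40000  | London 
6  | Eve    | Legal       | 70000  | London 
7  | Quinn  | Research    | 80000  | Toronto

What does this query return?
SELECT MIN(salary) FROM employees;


Salaries: 120000, 90000, 100000, 110000, 40000, 70000, 80000
MIN = 40000

40000


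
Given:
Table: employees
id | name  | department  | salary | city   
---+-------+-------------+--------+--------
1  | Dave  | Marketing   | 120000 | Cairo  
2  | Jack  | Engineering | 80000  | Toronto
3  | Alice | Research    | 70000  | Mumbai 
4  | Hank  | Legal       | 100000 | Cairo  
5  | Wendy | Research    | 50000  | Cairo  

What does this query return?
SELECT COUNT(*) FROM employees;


COUNT(*) counts all rows

5


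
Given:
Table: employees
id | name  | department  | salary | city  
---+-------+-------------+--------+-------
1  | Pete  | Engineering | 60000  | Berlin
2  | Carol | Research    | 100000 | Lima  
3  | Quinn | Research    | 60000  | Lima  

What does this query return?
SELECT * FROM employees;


SELECT * returns all 3 rows with all columns

3 rows:
1, Pete, Engineering, 60000, Berlin
2, Carol, Research, 100000, Lima
3, Quinn, Research, 60000, Lima


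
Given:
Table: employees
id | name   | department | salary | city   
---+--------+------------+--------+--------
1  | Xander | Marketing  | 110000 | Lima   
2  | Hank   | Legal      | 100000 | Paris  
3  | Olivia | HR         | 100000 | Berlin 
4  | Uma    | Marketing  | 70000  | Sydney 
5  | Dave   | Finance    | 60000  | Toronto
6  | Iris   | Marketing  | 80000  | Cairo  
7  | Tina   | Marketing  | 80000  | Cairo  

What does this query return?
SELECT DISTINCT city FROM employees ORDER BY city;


All 'city' values (row order): Lima, Paris, Berlin, Sydney, Toronto, Cairo, Cairo
Removing duplicates leaves 6 unique value(s).

6 values:
Berlin
Cairo
Lima
Paris
Sydney
Toronto


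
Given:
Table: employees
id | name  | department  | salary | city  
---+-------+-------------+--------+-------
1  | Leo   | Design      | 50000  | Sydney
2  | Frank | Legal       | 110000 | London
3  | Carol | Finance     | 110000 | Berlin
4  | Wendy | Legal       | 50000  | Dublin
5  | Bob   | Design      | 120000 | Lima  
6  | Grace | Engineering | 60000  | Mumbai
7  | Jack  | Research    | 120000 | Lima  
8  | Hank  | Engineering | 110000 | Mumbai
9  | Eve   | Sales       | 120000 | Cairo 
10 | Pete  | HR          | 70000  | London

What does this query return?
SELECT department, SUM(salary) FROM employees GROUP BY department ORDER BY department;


Summing salary within each department:
  Design: 50000 + 120000 = 170000
  Engineering: 60000 + 110000 = 170000
  Finance: 110000 = 110000
  HR: 70000 = 70000
  Legal: 110000 + 50000 = 160000
  Research: 120000 = 120000
  Sales: 120000 = 120000


7 groups:
Design, 170000
Engineering, 170000
Finance, 110000
HR, 70000
Legal, 160000
Research, 120000
Sales, 120000


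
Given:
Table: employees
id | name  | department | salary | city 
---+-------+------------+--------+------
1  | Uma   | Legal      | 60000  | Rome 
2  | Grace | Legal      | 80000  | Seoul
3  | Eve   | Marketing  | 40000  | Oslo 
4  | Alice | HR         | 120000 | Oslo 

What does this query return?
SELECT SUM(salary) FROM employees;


SUM(salary) = 60000 + 80000 + 40000 + 120000 = 300000

300000


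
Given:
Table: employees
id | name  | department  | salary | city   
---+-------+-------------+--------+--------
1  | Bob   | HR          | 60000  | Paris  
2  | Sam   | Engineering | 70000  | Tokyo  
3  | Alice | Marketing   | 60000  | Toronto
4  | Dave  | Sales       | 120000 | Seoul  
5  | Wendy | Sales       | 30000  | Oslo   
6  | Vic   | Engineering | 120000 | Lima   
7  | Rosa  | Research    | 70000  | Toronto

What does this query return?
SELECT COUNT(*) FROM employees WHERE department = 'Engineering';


Counting rows where department = 'Engineering'
  Sam -> MATCH
  Vic -> MATCH


2


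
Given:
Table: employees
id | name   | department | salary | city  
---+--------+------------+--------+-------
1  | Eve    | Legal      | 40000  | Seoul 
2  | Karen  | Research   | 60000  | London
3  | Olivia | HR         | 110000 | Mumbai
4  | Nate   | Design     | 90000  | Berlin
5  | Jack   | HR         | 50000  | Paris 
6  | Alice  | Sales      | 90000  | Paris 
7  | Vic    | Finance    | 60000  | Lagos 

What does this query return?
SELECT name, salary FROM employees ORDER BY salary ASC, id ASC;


Sorting by salary ASC, then id ASC for ties

7 rows:
Eve, 40000
Jack, 50000
Karen, 60000
Vic, 60000
Nate, 90000
Alice, 90000
Olivia, 110000


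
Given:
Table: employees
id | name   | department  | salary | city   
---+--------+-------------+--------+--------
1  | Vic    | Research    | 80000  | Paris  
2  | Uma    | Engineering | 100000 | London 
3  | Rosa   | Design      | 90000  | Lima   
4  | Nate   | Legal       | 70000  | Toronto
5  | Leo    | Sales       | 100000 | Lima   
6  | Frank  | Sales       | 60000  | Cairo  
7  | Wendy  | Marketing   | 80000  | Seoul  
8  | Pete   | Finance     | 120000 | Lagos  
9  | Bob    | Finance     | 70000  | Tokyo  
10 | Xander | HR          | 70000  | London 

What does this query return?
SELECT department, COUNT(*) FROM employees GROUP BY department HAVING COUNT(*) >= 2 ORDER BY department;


Groups with count >= 2:
  Finance: 2 -> PASS
  Sales: 2 -> PASS
  Design: 1 -> filtered out
  Engineering: 1 -> filtered out
  HR: 1 -> filtered out
  Legal: 1 -> filtered out
  Marketing: 1 -> filtered out
  Research: 1 -> filtered out


2 groups:
Finance, 2
Sales, 2


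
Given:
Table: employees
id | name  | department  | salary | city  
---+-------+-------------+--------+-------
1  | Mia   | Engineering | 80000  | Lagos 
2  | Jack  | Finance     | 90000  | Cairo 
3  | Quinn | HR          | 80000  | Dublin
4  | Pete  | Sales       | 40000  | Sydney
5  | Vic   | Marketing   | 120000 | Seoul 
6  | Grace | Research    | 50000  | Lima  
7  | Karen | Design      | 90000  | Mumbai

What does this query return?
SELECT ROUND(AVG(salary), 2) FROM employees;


SUM(salary) = 550000
COUNT = 7
ROUND(AVG, 2) = ROUND(550000 / 7, 2) = 78571.43

78571.43


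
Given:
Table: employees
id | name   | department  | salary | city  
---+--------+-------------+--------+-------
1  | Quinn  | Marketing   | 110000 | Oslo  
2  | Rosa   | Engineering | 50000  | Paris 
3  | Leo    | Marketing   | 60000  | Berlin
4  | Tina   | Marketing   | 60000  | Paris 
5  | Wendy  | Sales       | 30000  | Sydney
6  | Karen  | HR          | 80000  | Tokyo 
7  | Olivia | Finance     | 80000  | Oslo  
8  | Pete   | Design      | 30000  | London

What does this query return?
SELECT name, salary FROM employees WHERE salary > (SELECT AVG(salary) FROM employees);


Subquery: AVG(salary) = 62500.0
Filtering: salary > 62500.0
  Quinn (110000) -> MATCH
  Karen (80000) -> MATCH
  Olivia (80000) -> MATCH


3 rows:
Quinn, 110000
Karen, 80000
Olivia, 80000


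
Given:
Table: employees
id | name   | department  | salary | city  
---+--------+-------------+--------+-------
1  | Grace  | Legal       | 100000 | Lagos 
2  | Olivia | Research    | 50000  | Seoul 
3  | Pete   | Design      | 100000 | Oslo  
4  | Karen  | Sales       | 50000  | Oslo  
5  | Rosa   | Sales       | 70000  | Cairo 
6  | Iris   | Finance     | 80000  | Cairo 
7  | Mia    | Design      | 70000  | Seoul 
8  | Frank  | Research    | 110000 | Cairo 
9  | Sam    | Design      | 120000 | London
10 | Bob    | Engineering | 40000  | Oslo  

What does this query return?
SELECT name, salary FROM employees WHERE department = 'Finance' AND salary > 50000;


Filtering: department = 'Finance' AND salary > 50000
Matching: 1 rows

1 rows:
Iris, 80000


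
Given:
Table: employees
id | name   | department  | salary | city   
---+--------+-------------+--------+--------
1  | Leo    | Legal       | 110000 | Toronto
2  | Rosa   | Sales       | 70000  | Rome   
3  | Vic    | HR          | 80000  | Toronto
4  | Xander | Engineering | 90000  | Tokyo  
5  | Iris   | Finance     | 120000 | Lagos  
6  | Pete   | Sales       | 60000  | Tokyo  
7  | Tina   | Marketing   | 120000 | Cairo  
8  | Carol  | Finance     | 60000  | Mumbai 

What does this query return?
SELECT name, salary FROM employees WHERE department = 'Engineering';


Filtering: department = 'Engineering'
Matching rows: 1

1 rows:
Xander, 90000


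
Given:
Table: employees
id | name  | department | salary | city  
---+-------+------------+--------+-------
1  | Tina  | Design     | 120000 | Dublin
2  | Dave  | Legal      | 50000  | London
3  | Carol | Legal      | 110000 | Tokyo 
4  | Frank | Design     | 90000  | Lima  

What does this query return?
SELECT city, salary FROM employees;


Projecting columns: city, salary

4 rows:
Dublin, 120000
London, 50000
Tokyo, 110000
Lima, 90000


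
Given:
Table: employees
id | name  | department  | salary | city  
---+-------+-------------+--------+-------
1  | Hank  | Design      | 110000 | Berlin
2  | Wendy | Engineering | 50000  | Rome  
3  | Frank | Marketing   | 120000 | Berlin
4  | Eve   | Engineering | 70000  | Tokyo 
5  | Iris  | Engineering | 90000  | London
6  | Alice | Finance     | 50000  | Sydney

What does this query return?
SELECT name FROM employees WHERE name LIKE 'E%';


LIKE 'E%' matches names starting with 'E'
Matching: 1

1 rows:
Eve


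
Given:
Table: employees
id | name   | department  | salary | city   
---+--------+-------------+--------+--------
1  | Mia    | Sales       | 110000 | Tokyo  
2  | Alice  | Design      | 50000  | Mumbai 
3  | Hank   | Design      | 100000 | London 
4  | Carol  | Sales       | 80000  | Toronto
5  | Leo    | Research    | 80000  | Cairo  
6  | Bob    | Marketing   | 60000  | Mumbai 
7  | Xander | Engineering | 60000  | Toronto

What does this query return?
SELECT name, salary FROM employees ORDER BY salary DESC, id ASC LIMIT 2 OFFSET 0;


Sort by salary DESC (id ASC tiebreak), then skip 0 and take 2
Rows 1 through 2

2 rows:
Mia, 110000
Hank, 100000


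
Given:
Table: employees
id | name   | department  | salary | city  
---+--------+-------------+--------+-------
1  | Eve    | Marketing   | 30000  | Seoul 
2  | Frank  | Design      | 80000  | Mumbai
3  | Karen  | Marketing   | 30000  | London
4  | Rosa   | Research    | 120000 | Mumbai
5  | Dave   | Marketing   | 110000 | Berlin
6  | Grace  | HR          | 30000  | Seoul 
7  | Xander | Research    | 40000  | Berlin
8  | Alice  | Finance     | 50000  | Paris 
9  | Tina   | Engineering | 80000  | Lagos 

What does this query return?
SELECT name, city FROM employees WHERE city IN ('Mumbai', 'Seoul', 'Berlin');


Filtering: city IN ('Mumbai', 'Seoul', 'Berlin')
Matching: 6 rows

6 rows:
Eve, Seoul
Frank, Mumbai
Rosa, Mumbai
Dave, Berlin
Grace, Seoul
Xander, Berlin


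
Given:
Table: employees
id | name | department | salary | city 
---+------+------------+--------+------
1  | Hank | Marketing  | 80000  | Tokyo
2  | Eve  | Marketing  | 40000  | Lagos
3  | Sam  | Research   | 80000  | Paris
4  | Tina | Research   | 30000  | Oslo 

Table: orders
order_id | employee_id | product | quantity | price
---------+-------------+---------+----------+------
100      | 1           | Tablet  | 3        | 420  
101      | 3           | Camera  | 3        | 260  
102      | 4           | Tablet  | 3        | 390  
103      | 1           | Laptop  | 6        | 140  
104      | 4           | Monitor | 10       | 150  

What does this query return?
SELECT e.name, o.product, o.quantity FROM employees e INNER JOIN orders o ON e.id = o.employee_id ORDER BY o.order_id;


Joining employees.id = orders.employee_id:
  employee Hank (id=1) -> order Tablet
  employee Sam (id=3) -> order Camera
  employee Tina (id=4) -> order Tablet
  employee Hank (id=1) -> order Laptop
  employee Tina (id=4) -> order Monitor


5 rows:
Hank, Tablet, 3
Sam, Camera, 3
Tina, Tablet, 3
Hank, Laptop, 6
Tina, Monitor, 10


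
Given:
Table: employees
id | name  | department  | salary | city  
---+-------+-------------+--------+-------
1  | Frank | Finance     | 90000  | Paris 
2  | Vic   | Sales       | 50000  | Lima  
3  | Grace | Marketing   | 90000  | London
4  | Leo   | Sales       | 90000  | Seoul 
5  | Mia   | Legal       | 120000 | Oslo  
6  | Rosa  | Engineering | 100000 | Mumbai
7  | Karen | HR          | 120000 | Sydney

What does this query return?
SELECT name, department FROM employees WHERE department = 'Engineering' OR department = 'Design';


Filtering: department = 'Engineering' OR 'Design'
Matching: 1 rows

1 rows:
Rosa, Engineering


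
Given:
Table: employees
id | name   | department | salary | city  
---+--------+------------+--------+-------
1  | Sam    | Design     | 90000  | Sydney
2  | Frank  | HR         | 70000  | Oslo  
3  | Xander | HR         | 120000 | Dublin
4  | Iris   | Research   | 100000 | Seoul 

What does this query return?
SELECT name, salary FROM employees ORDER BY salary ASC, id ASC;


Sorting by salary ASC, then id ASC for ties

4 rows:
Frank, 70000
Sam, 90000
Iris, 100000
Xander, 120000


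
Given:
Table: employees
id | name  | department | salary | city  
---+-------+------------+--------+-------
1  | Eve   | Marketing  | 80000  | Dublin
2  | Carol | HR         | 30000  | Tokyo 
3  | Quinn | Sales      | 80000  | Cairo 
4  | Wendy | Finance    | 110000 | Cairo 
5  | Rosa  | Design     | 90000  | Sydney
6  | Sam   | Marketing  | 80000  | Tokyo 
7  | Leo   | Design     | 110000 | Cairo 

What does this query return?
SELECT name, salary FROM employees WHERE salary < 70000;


Filtering: salary < 70000
Matching: 1 rows

1 rows:
Carol, 30000


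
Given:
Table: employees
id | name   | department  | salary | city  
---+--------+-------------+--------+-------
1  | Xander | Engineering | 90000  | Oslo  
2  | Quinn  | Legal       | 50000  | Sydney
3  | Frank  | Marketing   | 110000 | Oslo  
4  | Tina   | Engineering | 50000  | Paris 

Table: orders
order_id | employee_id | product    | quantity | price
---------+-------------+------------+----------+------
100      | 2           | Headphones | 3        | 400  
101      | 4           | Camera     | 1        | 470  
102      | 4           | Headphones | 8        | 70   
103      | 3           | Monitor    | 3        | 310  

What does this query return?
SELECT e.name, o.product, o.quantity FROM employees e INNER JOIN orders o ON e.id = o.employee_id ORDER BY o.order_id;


Joining employees.id = orders.employee_id:
  employee Quinn (id=2) -> order Headphones
  employee Tina (id=4) -> order Camera
  employee Tina (id=4) -> order Headphones
  employee Frank (id=3) -> order Monitor


4 rows:
Quinn, Headphones, 3
Tina, Camera, 1
Tina, Headphones, 8
Frank, Monitor, 3


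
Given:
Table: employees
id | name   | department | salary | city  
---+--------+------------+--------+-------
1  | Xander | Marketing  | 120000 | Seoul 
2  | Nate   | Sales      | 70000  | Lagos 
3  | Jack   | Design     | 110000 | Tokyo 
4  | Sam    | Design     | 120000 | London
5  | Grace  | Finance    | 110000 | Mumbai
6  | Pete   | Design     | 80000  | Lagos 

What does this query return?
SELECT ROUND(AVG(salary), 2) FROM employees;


SUM(salary) = 610000
COUNT = 6
ROUND(AVG, 2) = ROUND(610000 / 6, 2) = 101666.67

101666.67


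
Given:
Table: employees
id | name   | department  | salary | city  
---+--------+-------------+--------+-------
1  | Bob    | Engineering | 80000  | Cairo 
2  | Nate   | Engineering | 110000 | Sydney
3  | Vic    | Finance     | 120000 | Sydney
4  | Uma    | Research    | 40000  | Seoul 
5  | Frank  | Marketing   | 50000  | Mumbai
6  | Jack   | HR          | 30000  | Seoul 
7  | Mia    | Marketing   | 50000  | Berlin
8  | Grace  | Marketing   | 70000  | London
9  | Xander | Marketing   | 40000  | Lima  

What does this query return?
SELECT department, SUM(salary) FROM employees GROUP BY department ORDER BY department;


Summing salary within each department:
  Engineering: 80000 + 110000 = 190000
  Finance: 120000 = 120000
  HR: 30000 = 30000
  Marketing: 50000 + 50000 + 70000 + 40000 = 210000
  Research: 40000 = 40000


5 groups:
Engineering, 190000
Finance, 120000
HR, 30000
Marketing, 210000
Research, 40000


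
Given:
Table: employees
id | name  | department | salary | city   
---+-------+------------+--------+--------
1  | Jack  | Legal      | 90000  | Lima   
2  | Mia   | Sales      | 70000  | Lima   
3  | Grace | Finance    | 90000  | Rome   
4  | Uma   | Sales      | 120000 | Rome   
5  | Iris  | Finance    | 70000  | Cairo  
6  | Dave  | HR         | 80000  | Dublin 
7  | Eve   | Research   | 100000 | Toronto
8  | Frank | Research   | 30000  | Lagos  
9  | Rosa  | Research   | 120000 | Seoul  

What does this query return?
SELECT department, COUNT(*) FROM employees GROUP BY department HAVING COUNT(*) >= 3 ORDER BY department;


Groups with count >= 3:
  Research: 3 -> PASS
  Finance: 2 -> filtered out
  HR: 1 -> filtered out
  Legal: 1 -> filtered out
  Sales: 2 -> filtered out


1 groups:
Research, 3


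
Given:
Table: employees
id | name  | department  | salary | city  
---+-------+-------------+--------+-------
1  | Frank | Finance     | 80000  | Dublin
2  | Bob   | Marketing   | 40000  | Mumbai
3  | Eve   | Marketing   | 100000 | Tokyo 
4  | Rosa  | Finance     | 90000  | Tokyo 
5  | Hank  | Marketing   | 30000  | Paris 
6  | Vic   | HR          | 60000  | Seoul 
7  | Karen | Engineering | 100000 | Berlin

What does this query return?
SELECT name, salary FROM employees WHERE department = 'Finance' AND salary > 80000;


Filtering: department = 'Finance' AND salary > 80000
Matching: 1 rows

1 rows:
Rosa, 90000


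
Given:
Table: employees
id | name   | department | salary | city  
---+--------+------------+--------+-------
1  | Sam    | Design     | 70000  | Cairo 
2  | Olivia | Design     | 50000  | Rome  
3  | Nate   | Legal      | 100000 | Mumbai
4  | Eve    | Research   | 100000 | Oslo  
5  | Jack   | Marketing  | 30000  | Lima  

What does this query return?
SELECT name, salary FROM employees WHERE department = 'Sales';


Filtering: department = 'Sales'
Matching rows: 0

Empty result set (0 rows)


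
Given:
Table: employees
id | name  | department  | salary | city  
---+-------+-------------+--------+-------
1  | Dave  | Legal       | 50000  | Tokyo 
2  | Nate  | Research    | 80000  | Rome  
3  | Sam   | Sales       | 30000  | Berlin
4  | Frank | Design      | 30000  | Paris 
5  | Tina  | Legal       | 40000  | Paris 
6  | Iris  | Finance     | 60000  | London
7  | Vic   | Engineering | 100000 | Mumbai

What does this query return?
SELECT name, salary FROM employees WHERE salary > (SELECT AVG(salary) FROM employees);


Subquery: AVG(salary) = 55714.29
Filtering: salary > 55714.29
  Nate (80000) -> MATCH
  Iris (60000) -> MATCH
  Vic (100000) -> MATCH


3 rows:
Nate, 80000
Iris, 60000
Vic, 100000


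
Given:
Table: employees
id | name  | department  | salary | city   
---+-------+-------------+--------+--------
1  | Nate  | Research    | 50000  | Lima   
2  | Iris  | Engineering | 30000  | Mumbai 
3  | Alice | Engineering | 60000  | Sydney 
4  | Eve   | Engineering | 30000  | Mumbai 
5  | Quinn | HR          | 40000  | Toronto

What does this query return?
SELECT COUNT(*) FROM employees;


COUNT(*) counts all rows

5


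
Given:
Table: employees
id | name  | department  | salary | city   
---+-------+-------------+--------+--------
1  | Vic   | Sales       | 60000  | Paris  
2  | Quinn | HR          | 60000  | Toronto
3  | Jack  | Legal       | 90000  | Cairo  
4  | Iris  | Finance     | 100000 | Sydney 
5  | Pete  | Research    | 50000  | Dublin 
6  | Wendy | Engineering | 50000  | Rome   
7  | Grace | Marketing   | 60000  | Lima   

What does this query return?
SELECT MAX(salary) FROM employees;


Salaries: 60000, 60000, 90000, 100000, 50000, 50000, 60000
MAX = 100000

100000


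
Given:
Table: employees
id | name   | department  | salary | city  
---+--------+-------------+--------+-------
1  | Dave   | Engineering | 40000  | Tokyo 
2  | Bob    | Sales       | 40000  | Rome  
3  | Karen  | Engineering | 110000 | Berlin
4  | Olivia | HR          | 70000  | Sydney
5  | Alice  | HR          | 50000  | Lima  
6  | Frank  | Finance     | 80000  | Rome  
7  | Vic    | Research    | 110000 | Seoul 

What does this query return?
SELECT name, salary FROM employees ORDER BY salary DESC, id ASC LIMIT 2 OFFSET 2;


Sort by salary DESC (id ASC tiebreak), then skip 2 and take 2
Rows 3 through 4

2 rows:
Frank, 80000
Olivia, 70000


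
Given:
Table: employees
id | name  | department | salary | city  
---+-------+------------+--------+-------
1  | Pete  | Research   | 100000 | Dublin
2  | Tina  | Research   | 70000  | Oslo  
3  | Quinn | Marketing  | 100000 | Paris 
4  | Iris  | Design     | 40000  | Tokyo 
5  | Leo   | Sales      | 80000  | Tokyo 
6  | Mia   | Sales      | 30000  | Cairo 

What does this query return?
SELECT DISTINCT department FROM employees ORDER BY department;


All 'department' values (row order): Research, Research, Marketing, Design, Sales, Sales
Removing duplicates leaves 4 unique value(s).

4 values:
Design
Marketing
Research
Sales


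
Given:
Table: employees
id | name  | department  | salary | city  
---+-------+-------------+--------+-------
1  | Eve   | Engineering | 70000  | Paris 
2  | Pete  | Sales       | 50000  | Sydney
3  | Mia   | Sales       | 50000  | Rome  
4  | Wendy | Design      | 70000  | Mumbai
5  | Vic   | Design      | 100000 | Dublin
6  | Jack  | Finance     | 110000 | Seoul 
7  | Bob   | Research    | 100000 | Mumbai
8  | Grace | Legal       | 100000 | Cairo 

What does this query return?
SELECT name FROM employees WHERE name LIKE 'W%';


LIKE 'W%' matches names starting with 'W'
Matching: 1

1 rows:
Wendy


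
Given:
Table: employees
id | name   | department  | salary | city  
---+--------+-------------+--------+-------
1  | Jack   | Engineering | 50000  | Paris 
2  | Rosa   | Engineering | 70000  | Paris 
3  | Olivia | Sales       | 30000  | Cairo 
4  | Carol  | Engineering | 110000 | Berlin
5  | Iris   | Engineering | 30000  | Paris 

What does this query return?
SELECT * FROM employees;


SELECT * returns all 5 rows with all columns

5 rows:
1, Jack, Engineering, 50000, Paris
2, Rosa, Engineering, 70000, Paris
3, Olivia, Sales, 30000, Cairo
4, Carol, Engineering, 110000, Berlin
5, Iris, Engineering, 30000, Paris


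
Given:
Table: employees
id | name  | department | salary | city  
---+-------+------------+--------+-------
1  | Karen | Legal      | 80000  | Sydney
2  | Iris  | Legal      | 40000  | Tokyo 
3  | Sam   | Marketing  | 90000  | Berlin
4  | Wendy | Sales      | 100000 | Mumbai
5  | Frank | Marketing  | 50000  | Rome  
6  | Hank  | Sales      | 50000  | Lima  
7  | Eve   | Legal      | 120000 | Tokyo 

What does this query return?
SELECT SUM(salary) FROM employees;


SUM(salary) = 80000 + 40000 + 90000 + 100000 + 50000 + 50000 + 120000 = 530000

530000


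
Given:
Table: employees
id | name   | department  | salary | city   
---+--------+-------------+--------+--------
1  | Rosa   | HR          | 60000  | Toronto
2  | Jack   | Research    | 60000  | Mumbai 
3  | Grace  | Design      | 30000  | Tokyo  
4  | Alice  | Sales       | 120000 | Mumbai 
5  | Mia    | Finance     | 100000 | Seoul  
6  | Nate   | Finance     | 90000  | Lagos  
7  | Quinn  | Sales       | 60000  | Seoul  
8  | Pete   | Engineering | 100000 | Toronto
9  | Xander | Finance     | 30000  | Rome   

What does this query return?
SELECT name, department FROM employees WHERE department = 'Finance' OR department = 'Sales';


Filtering: department = 'Finance' OR 'Sales'
Matching: 5 rows

5 rows:
Alice, Sales
Mia, Finance
Nate, Finance
Quinn, Sales
Xander, Finance


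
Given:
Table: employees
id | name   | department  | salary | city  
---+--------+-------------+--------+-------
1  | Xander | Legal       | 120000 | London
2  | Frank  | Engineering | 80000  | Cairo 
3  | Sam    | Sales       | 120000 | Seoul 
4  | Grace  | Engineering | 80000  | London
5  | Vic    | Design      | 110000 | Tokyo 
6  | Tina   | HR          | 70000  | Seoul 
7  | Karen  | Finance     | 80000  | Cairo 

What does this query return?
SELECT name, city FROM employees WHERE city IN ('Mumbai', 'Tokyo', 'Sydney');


Filtering: city IN ('Mumbai', 'Tokyo', 'Sydney')
Matching: 1 rows

1 rows:
Vic, Tokyo
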